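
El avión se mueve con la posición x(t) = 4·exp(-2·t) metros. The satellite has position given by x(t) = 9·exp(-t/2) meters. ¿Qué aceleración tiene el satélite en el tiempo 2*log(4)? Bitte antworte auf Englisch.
We must differentiate our position equation x(t) = 9·exp(-t/2) 2 times. Taking d/dt of x(t), we find v(t) = -9·exp(-t/2)/2. The derivative of velocity gives acceleration: a(t) = 9·exp(-t/2)/4. Using a(t) = 9·exp(-t/2)/4 and substituting t = 2*log(4), we find a = 9/16.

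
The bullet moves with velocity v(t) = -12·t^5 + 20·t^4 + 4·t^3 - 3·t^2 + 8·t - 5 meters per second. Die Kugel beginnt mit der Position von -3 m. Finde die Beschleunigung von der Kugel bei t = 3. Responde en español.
Para resolver esto, necesitamos tomar 1 derivada de nuestra ecuación de la velocidad v(t) = -12·t^5 + 20·t^4 + 4·t^3 - 3·t^2 + 8·t - 5. Derivando la velocidad, obtenemos la aceleración: a(t) = -60·t^4 + 80·t^3 + 12·t^2 - 6·t + 8. Usando a(t) = -60·t^4 + 80·t^3 + 12·t^2 - 6·t + 8 y sustituyendo t = 3, encontramos a = -2602.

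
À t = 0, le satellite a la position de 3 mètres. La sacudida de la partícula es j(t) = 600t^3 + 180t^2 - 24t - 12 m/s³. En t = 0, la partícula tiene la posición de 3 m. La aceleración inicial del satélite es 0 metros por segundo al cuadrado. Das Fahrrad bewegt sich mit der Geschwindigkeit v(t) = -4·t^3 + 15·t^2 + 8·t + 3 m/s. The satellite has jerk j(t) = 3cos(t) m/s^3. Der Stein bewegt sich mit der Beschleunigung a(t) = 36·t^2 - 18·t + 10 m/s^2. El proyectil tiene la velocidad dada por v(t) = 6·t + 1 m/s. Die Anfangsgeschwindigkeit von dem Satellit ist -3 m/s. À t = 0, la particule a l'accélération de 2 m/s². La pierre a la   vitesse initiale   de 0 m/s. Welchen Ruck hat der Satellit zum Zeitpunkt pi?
Aus der Gleichung für den Ruck j(t) = 3·cos(t), setzen wir t = pi ein und erhalten j = -3.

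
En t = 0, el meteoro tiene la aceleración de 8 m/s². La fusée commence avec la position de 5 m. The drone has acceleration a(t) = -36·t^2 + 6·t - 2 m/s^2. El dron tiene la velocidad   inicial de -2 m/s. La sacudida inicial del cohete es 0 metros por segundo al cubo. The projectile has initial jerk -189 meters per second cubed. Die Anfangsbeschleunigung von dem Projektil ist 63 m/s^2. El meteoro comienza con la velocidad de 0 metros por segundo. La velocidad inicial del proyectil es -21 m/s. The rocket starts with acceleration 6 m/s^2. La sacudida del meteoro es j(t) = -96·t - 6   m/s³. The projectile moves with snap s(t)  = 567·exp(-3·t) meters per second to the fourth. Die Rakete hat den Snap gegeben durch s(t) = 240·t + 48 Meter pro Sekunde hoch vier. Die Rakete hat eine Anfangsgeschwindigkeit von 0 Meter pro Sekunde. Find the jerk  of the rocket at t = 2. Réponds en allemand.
Wir müssen unsere Gleichung für den Snap s(t) = 240·t + 48 1-mal integrieren. Durch Integration von dem Snap und Verwendung der Anfangsbedingung j(0) = 0, erhalten wir j(t) = 24·t·(5·t + 2). Aus der Gleichung für den Ruck j(t) = 24·t·(5·t + 2), setzen wir t = 2 ein und erhalten j = 576.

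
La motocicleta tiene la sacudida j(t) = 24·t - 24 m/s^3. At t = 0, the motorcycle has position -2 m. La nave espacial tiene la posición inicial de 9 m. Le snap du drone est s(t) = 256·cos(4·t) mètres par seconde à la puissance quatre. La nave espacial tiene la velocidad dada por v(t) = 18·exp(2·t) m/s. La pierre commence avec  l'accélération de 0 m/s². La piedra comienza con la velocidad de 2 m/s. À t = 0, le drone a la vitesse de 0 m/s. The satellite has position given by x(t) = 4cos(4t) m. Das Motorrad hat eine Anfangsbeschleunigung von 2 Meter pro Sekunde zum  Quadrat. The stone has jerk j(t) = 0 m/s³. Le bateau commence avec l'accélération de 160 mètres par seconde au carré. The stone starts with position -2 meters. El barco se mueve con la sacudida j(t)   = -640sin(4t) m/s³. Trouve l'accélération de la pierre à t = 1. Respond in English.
To solve this, we need to take 1 antiderivative of our jerk equation j(t) = 0. Integrating jerk and using the initial condition a(0) = 0, we get a(t) = 0. We have acceleration a(t) = 0. Substituting t = 1: a(1) = 0.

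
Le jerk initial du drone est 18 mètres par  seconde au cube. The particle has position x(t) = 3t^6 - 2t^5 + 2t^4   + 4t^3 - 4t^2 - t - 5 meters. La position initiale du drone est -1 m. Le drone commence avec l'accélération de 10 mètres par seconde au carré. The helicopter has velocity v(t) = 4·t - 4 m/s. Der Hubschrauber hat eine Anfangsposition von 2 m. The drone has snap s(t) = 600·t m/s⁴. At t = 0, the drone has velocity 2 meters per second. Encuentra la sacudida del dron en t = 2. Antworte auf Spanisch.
Partiendo del snap s(t) = 600·t, tomamos 1 antiderivada. La antiderivada del snap, con j(0) = 18, da la sacudida: j(t) = 300·t^2 + 18. Tenemos la sacudida j(t) = 300·t^2 + 18. Sustituyendo t = 2: j(2) = 1218.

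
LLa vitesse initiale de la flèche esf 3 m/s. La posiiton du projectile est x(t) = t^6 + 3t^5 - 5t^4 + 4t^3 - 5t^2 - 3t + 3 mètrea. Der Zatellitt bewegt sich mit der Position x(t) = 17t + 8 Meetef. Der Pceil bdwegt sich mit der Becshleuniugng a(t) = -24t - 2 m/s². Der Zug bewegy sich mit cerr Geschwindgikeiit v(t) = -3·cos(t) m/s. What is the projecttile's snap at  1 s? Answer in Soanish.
Debemos derivar nuestra ecuación de la posición x(t) = t^6 + 3·t^5 - 5·t^4 + 4·t^3 - 5·t^2 - 3·t + 3 4 veces. La derivada de la posición da la velocidad: v(t) = 6·t^5 + 15·t^4 - 20·t^3 + 12·t^2 - 10·t - 3. Tomando d/dt de v(t), encontramos a(t) = 30·t^4 + 60·t^3 - 60·t^2 + 24·t - 10. Tomando d/dt de a(t), encontramos j(t) = 120·t^3 + 180·t^2 - 120·t + 24. Tomando d/dt de j(t), encontramos s(t) = 360·t^2 + 360·t - 120. Tenemos el snap s(t) = 360·t^2 + 360·t - 120. Sustituyendo t = 1: s(1) = 600.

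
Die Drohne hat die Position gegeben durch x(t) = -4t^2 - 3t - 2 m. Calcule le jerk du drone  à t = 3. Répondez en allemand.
Um dies zu lösen, müssen wir 3 Ableitungen unserer Gleichung für die Position x(t) = -4·t^2 - 3·t - 2 nehmen. Die Ableitung von der Position ergibt die Geschwindigkeit: v(t) = -8·t - 3. Durch Ableiten von der Geschwindigkeit erhalten wir die Beschleunigung: a(t) = -8. Mit d/dt von a(t) finden wir j(t) = 0. Wir haben den Ruck j(t) = 0. Durch Einsetzen von t = 3: j(3) = 0.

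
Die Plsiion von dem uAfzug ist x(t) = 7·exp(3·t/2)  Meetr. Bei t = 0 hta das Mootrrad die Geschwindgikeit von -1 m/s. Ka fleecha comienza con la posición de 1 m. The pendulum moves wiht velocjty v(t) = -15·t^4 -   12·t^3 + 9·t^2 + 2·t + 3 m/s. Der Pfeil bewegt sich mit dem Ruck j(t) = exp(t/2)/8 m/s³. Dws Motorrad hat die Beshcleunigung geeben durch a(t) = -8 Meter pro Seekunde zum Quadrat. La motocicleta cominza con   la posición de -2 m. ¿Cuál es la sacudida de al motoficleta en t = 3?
Para resolver esto, necesitamos tomar 1 derivada de nuestra ecuación de la aceleración a(t) = -8. Tomando d/dt de a(t), encontramos j(t) = 0. Tenemos la sacudida j(t) = 0. Sustituyendo t = 3: j(3) = 0.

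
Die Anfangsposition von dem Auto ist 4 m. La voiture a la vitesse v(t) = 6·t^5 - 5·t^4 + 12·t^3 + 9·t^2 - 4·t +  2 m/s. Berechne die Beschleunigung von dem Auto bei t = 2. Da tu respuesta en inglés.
We must differentiate our velocity equation v(t) = 6·t^5 - 5·t^4 + 12·t^3 + 9·t^2 - 4·t + 2 1 time. Taking d/dt of v(t), we find a(t) = 30·t^4 - 20·t^3 + 36·t^2 + 18·t - 4. We have acceleration a(t) = 30·t^4 - 20·t^3 + 36·t^2 + 18·t - 4. Substituting t = 2: a(2) = 496.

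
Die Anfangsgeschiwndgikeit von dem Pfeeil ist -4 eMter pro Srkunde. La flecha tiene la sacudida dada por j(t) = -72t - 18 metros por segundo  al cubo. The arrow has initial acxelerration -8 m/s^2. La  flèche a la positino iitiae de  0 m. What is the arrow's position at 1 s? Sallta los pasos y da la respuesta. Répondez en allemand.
x(1) = -14.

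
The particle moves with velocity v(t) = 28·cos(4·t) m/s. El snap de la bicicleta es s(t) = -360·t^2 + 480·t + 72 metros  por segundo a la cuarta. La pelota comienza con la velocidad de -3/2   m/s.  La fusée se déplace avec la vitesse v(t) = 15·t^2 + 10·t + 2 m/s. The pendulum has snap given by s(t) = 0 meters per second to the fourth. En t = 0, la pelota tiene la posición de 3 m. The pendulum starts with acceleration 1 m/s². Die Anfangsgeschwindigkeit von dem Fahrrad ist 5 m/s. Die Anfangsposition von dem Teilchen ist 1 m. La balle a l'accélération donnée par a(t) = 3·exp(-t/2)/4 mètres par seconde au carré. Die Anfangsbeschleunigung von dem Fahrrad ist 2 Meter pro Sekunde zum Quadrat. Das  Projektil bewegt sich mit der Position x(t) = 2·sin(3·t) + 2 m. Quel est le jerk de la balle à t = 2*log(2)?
Pour résoudre ceci, nous devons prendre 1 dérivée de notre équation de l'accélération a(t) = 3·exp(-t/2)/4. La dérivée de l'accélération donne le jerk: j(t) = -3·exp(-t/2)/8. Nous avons le jerk j(t) = -3·exp(-t/2)/8. En substituant t = 2*log(2): j(2*log(2)) = -3/16.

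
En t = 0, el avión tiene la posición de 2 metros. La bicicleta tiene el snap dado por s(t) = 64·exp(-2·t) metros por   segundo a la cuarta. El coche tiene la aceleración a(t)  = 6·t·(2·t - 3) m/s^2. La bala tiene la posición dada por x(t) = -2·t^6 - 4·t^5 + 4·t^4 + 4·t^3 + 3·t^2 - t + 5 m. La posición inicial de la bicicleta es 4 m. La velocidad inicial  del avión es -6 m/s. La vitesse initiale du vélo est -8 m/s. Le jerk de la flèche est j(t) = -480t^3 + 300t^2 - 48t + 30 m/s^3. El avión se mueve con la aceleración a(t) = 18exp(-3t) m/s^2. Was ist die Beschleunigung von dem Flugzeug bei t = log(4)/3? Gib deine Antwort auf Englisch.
We have acceleration a(t) = 18·exp(-3·t). Substituting t = log(4)/3: a(log(4)/3) = 9/2.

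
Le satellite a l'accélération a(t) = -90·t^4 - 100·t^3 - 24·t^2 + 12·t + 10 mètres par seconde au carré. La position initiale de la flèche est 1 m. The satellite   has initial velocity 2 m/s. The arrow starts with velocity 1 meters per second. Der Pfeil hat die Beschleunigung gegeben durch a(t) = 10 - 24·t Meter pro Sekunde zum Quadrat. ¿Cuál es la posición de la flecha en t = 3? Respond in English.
To find the answer, we compute 2 integrals of a(t) = 10 - 24·t. The integral of acceleration, with v(0) = 1, gives velocity: v(t) = -12·t^2 + 10·t + 1. Taking ∫v(t)dt and applying x(0) = 1, we find x(t) = -4·t^3 + 5·t^2 + t + 1. We have position x(t) = -4·t^3 + 5·t^2 + t + 1. Substituting t = 3: x(3) = -59.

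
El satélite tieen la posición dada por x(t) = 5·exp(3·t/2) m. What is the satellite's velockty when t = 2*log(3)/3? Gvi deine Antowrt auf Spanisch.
Para resolver esto, necesitamos tomar 1 derivada de nuestra ecuación de la posición x(t) = 5·exp(3·t/2). Derivando la posición, obtenemos la velocidad: v(t) = 15·exp(3·t/2)/2. De la ecuación de la velocidad v(t) = 15·exp(3·t/2)/2, sustituimos t = 2*log(3)/3 para obtener v = 45/2.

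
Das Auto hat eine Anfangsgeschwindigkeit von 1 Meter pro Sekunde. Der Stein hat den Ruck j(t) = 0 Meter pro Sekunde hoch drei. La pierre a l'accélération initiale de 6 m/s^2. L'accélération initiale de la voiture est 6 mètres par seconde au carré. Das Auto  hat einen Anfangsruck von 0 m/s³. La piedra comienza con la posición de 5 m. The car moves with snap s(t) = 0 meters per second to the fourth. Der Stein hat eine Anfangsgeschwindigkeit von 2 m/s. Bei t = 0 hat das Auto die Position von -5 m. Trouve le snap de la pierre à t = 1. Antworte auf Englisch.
We must differentiate our jerk equation j(t) = 0 1 time. Differentiating jerk, we get snap: s(t) = 0. We have snap s(t) = 0. Substituting t = 1: s(1) = 0.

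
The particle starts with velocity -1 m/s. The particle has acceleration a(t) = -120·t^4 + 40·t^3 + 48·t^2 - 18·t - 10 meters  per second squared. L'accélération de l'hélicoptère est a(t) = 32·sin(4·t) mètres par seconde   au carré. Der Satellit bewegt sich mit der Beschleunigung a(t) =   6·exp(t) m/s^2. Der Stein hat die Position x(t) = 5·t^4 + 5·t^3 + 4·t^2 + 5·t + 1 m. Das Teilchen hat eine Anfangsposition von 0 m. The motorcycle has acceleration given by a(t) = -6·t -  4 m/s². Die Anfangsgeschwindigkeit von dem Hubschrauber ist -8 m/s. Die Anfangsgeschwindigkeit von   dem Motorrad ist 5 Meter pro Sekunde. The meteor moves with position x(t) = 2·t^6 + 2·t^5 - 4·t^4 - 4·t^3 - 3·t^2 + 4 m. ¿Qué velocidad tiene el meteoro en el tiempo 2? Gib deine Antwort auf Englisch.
We must differentiate our position equation x(t) = 2·t^6 + 2·t^5 - 4·t^4 - 4·t^3 - 3·t^2 + 4 1 time. Differentiating position, we get velocity: v(t) = 12·t^5 + 10·t^4 - 16·t^3 - 12·t^2 - 6·t. From the given velocity equation v(t) = 12·t^5 + 10·t^4 - 16·t^3 - 12·t^2 - 6·t, we substitute t = 2 to get v = 356.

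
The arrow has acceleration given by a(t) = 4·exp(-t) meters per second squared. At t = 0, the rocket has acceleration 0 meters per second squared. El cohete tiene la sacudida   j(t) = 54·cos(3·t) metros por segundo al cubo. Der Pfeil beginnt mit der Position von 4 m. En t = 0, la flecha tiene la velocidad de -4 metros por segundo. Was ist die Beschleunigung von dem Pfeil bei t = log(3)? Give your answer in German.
Mit a(t) = 4·exp(-t) und Einsetzen von t = log(3), finden wir a = 4/3.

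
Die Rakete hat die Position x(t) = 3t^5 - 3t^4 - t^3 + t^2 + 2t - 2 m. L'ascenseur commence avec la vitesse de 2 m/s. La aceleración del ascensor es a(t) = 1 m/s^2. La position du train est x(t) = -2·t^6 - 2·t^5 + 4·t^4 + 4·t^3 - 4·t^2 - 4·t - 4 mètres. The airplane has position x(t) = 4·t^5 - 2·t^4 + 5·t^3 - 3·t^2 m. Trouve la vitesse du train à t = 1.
En partant de la position x(t) = -2·t^6 - 2·t^5 + 4·t^4 + 4·t^3 - 4·t^2 - 4·t - 4, nous prenons 1 dérivée. En dérivant la position, nous obtenons la vitesse: v(t) = -12·t^5 - 10·t^4 + 16·t^3 + 12·t^2 - 8·t - 4. En utilisant v(t) = -12·t^5 - 10·t^4 + 16·t^3 + 12·t^2 - 8·t - 4 et en substituant t = 1, nous trouvons v = -6.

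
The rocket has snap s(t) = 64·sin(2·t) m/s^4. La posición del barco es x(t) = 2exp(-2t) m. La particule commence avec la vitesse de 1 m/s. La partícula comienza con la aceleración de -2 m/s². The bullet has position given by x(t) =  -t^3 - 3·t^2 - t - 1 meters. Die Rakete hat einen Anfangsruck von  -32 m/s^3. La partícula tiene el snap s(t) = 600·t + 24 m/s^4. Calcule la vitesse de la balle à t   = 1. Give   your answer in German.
Ausgehend von der Position x(t) = -t^3 - 3·t^2 - t - 1, nehmen wir 1 Ableitung. Durch Ableiten von der Position erhalten wir die Geschwindigkeit: v(t) = -3·t^2 - 6·t - 1. Mit v(t) = -3·t^2 - 6·t - 1 und Einsetzen von t = 1, finden wir v = -10.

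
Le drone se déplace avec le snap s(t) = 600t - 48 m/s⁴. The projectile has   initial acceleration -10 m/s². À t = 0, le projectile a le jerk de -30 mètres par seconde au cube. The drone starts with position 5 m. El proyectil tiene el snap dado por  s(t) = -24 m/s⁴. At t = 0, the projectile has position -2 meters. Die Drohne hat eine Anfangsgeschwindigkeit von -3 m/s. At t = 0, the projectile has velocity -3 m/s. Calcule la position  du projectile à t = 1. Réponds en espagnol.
Para resolver esto, necesitamos tomar 4 integrales de nuestra ecuación del snap s(t) = -24. Tomando ∫s(t)dt y aplicando j(0) = -30, encontramos j(t) = -24·t - 30. La integral de la sacudida, con a(0) = -10, da la aceleración: a(t) = -12·t^2 - 30·t - 10. La integral de la aceleración, con v(0) = -3, da la velocidad: v(t) = -4·t^3 - 15·t^2 - 10·t - 3. La integral de la velocidad es la posición. Usando x(0) = -2, obtenemos x(t) = -t^4 - 5·t^3 - 5·t^2 - 3·t - 2. Usando x(t) = -t^4 - 5·t^3 - 5·t^2 - 3·t - 2 y sustituyendo t = 1, encontramos x = -16.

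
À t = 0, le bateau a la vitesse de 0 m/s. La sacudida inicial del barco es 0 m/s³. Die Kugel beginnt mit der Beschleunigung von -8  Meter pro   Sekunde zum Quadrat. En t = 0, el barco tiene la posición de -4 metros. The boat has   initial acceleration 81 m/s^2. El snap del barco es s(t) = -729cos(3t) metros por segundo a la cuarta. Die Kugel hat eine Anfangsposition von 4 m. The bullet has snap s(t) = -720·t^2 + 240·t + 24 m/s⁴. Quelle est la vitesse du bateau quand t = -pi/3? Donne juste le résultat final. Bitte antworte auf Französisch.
La réponse est 0.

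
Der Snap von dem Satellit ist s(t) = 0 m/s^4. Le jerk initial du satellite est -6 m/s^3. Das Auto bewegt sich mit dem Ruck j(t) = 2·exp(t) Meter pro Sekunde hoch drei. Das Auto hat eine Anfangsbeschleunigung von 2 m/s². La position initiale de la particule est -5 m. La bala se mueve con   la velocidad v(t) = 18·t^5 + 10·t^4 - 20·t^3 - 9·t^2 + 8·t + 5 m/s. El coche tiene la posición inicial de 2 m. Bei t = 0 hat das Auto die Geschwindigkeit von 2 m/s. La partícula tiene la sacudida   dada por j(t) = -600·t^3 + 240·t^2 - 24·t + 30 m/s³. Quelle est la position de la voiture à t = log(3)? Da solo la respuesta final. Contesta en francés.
x(log(3)) = 6.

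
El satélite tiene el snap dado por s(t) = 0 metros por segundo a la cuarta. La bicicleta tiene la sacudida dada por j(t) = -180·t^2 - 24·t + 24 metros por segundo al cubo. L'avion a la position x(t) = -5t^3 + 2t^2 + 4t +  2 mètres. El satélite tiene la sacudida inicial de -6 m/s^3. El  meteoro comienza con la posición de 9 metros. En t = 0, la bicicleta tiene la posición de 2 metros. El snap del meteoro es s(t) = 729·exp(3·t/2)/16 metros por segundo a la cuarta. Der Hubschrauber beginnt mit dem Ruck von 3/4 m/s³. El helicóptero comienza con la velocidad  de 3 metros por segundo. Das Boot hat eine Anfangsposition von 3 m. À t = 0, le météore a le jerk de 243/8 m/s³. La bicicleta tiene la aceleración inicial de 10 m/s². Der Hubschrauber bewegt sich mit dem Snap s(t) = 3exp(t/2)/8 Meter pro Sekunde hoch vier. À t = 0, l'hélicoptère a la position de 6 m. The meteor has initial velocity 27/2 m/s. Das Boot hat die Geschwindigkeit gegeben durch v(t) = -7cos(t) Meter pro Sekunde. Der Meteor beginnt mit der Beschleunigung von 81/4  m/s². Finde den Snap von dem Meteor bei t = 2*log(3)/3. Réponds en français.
En utilisant s(t) = 729·exp(3·t/2)/16 et en substituant t = 2*log(3)/3, nous trouvons s = 2187/16.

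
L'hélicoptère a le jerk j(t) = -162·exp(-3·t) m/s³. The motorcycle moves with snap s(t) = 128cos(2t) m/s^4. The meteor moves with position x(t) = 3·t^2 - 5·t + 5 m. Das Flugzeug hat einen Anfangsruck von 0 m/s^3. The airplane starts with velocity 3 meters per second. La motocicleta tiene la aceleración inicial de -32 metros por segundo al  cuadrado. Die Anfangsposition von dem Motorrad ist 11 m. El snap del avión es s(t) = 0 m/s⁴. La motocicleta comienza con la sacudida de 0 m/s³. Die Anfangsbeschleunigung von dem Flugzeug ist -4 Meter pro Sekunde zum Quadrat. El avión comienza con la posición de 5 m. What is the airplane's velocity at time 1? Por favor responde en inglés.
We need to integrate our snap equation s(t) = 0 3 times. Finding the integral of s(t) and using j(0) = 0: j(t) = 0. The integral of jerk is acceleration. Using a(0) = -4, we get a(t) = -4. Finding the antiderivative of a(t) and using v(0) = 3: v(t) = 3 - 4·t. We have velocity v(t) = 3 - 4·t. Substituting t = 1: v(1) = -1.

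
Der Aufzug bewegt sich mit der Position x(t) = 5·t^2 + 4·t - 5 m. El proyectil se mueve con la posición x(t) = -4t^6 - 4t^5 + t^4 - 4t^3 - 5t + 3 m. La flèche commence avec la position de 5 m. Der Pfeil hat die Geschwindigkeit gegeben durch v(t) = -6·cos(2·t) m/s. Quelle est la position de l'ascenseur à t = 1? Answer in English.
We have position x(t) = 5·t^2 + 4·t - 5. Substituting t = 1: x(1) = 4.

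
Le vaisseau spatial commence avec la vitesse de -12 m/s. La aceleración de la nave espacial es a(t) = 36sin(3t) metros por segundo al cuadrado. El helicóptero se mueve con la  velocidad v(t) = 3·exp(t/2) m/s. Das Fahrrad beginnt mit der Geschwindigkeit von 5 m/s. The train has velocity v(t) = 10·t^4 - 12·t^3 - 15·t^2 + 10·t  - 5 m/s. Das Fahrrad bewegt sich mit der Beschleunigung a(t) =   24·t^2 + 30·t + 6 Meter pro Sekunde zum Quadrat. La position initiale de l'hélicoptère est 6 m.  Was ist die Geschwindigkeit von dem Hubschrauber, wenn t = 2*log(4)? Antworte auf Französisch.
En utilisant v(t) = 3·exp(t/2) et en substituant t = 2*log(4), nous trouvons v = 12.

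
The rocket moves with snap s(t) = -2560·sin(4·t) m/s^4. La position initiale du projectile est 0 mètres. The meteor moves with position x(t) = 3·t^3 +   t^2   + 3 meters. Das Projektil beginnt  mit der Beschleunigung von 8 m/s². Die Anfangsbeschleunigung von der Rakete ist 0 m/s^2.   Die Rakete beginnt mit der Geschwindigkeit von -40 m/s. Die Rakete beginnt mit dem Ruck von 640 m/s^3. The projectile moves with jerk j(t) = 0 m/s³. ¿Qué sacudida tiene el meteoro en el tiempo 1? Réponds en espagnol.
Para resolver esto, necesitamos tomar 3 derivadas de nuestra ecuación de la posición x(t) = 3·t^3 + t^2 + 3. La derivada de la posición da la velocidad: v(t) = 9·t^2 + 2·t. La derivada de la velocidad da la aceleración: a(t) = 18·t + 2. Derivando la aceleración, obtenemos la sacudida: j(t) = 18. Usando j(t) = 18 y sustituyendo t = 1, encontramos j = 18.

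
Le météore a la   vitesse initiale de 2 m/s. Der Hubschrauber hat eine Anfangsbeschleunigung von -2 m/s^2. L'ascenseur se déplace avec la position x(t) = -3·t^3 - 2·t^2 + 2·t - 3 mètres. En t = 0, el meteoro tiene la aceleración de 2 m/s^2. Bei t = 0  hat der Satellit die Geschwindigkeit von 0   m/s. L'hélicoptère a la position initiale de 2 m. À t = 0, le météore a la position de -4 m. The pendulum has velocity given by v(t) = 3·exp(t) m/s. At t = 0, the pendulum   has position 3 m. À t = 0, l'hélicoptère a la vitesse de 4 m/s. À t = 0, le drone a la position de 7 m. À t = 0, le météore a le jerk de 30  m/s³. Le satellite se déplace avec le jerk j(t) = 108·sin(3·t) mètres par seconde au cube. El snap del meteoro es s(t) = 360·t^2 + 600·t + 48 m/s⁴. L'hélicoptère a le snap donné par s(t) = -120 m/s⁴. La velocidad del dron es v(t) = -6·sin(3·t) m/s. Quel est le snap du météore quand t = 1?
En utilisant s(t) = 360·t^2 + 600·t + 48 et en substituant t = 1, nous trouvons s = 1008.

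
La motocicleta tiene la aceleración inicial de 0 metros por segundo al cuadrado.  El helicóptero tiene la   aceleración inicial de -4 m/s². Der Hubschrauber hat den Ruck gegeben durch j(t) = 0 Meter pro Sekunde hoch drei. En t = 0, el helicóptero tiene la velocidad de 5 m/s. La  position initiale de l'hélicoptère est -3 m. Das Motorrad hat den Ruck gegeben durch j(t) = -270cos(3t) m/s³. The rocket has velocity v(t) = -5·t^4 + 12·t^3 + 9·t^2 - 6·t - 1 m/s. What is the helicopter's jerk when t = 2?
We have jerk j(t) = 0. Substituting t = 2: j(2) = 0.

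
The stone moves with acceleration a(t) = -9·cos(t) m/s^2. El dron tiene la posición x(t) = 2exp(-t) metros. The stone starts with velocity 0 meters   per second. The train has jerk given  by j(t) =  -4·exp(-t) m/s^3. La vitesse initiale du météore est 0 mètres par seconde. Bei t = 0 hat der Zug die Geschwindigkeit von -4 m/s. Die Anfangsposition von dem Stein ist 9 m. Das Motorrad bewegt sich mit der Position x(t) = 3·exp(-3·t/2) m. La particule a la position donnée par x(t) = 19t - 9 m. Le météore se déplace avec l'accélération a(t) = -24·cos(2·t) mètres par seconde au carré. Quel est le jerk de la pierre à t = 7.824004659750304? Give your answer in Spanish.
Partiendo de la aceleración a(t) = -9·cos(t), tomamos 1 derivada. Tomando d/dt de a(t), encontramos j(t) = 9·sin(t). Tenemos la sacudida j(t) = 9·sin(t). Sustituyendo t = 7.824004659750304: j(7.824004659750304) = 8.99595651738309.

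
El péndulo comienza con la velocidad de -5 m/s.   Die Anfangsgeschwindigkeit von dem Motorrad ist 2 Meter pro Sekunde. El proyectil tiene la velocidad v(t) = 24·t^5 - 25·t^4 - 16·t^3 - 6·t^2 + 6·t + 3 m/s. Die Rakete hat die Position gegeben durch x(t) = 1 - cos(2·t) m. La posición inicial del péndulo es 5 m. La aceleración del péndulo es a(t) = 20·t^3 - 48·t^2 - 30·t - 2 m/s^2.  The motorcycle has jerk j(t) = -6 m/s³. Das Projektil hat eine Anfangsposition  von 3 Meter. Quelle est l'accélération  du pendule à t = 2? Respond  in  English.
Using a(t) = 20·t^3 - 48·t^2 - 30·t - 2 and substituting t = 2, we find a = -94.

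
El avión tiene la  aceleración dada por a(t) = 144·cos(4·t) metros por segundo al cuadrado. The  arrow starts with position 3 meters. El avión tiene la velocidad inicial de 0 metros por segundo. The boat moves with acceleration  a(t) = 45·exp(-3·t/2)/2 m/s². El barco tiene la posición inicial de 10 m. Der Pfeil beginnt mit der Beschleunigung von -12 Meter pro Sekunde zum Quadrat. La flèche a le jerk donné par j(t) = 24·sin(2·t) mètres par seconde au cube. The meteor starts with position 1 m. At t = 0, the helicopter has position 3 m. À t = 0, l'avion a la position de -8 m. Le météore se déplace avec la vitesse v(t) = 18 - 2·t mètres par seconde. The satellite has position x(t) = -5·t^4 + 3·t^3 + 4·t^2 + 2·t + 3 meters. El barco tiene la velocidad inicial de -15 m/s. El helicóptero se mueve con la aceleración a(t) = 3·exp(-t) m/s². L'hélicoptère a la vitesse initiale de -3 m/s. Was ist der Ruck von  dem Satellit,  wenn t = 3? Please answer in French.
Pour résoudre ceci, nous devons prendre 3 dérivées de notre équation de la position x(t) = -5·t^4 + 3·t^3 + 4·t^2 + 2·t + 3. La dérivée de la position donne la vitesse: v(t) = -20·t^3 + 9·t^2 + 8·t + 2. En dérivant la vitesse, nous obtenons l'accélération: a(t) = -60·t^2 + 18·t + 8. En prenant d/dt de a(t), nous trouvons j(t) = 18 - 120·t. De l'équation du jerk j(t) = 18 - 120·t, nous substituons t = 3 pour obtenir j = -342.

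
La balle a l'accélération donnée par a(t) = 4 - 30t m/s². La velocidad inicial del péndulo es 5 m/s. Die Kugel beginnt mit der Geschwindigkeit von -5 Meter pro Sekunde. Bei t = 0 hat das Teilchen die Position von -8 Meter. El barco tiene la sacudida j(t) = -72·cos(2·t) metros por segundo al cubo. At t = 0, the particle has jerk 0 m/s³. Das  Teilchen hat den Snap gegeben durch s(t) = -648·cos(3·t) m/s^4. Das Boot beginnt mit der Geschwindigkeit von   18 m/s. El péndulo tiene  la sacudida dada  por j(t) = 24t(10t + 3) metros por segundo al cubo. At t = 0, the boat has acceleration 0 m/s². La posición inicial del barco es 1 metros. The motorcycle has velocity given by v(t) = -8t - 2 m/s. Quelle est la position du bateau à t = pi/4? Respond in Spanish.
Partiendo de la sacudida j(t) = -72·cos(2·t), tomamos 3 integrales. La antiderivada de la sacudida, con a(0) = 0, da la aceleración: a(t) = -36·sin(2·t). La antiderivada de la aceleración, con v(0) = 18, da la velocidad: v(t) = 18·cos(2·t). La integral de la velocidad es la posición. Usando x(0) = 1, obtenemos x(t) = 9·sin(2·t) + 1. Usando x(t) = 9·sin(2·t) + 1 y sustituyendo t = pi/4, encontramos x = 10.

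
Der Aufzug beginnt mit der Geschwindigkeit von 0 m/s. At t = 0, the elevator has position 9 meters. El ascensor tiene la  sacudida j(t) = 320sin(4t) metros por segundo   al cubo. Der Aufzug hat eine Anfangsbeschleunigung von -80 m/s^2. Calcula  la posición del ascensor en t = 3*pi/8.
Para resolver esto, necesitamos tomar 3 integrales de nuestra ecuación de la sacudida j(t) = 320·sin(4·t). Tomando ∫j(t)dt y aplicando a(0) = -80, encontramos a(t) = -80·cos(4·t). La integral de la aceleración es la velocidad. Usando v(0) = 0, obtenemos v(t) = -20·sin(4·t). Integrando la velocidad y usando la condición inicial x(0) = 9, obtenemos x(t) = 5·cos(4·t) + 4. Tenemos la posición x(t) = 5·cos(4·t) + 4. Sustituyendo t = 3*pi/8: x(3*pi/8) = 4.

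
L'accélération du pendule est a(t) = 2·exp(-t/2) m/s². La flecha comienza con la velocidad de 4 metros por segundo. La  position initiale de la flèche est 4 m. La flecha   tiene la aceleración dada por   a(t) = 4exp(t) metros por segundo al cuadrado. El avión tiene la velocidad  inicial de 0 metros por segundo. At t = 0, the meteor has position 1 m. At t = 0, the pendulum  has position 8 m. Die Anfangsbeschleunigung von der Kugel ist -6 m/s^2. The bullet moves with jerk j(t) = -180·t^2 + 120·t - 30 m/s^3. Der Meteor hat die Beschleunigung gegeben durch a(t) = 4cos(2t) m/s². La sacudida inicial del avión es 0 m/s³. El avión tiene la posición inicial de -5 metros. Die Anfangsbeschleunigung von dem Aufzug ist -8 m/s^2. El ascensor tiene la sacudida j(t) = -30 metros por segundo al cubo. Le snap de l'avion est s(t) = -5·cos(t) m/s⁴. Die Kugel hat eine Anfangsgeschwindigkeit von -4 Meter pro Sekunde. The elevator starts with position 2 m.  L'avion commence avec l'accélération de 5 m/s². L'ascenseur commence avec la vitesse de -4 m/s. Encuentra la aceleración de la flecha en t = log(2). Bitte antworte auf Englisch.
Using a(t) = 4·exp(t) and substituting t = log(2), we find a = 8.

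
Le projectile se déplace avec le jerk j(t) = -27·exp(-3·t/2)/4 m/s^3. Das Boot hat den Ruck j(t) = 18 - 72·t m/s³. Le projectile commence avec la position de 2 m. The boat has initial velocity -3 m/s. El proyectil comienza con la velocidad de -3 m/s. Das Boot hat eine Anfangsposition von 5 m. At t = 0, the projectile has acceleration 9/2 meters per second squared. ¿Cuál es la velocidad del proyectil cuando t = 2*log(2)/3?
Debemos encontrar la integral de nuestra ecuación de la sacudida j(t) = -27·exp(-3·t/2)/4 2 veces. Tomando ∫j(t)dt y aplicando a(0) = 9/2, encontramos a(t) = 9·exp(-3·t/2)/2. Tomando ∫a(t)dt y aplicando v(0) = -3, encontramos v(t) = -3·exp(-3·t/2). De la ecuación de la velocidad v(t) = -3·exp(-3·t/2), sustituimos t = 2*log(2)/3 para obtener v = -3/2.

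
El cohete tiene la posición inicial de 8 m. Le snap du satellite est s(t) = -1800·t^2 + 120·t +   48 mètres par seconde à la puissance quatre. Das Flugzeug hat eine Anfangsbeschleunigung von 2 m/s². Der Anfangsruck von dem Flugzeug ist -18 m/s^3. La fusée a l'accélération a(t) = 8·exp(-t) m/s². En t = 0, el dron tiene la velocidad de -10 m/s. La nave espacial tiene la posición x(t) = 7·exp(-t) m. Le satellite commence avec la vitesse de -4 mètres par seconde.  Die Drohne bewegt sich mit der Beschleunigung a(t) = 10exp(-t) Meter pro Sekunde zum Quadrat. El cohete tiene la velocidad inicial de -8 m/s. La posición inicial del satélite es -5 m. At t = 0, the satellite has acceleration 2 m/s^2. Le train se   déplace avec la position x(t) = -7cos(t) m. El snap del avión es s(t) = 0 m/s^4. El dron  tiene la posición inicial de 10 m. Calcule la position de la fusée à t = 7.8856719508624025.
Pour résoudre ceci, nous devons prendre 2 intégrales de notre équation de l'accélération a(t) = 8·exp(-t). La primitive de l'accélération, avec v(0) = -8, donne la vitesse: v(t) = -8·exp(-t). En intégrant la vitesse et en utilisant la condition initiale x(0) = 8, nous obtenons x(t) = 8·exp(-t). De l'équation de la position x(t) = 8·exp(-t), nous substituons t = 7.8856719508624025 pour obtenir x = 0.00300875048045055.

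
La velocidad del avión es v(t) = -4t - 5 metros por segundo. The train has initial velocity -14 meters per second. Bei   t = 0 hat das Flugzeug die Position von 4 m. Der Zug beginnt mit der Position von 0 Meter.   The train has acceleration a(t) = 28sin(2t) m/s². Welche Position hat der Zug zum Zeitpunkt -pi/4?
Wir müssen die Stammfunktion unserer Gleichung für die Beschleunigung a(t) = 28·sin(2·t) 2-mal finden. Die Stammfunktion von der Beschleunigung, mit v(0) = -14, ergibt die Geschwindigkeit: v(t) = -14·cos(2·t). Durch Integration von der Geschwindigkeit und Verwendung der Anfangsbedingung x(0) = 0, erhalten wir x(t) = -7·sin(2·t). Aus der Gleichung für die Position x(t) = -7·sin(2·t), setzen wir t = -pi/4 ein und erhalten x = 7.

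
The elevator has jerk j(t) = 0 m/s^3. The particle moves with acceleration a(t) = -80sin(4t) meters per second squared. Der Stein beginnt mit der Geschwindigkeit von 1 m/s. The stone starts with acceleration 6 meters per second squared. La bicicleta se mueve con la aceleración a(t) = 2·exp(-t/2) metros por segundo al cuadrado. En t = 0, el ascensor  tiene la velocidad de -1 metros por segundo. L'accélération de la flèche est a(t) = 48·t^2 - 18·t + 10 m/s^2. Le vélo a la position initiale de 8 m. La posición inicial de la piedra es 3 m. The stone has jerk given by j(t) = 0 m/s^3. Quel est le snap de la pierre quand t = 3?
Nous devons dériver notre équation du jerk j(t) = 0 1 fois. En prenant d/dt de j(t), nous trouvons s(t) = 0. De l'équation du snap s(t) = 0, nous substituons t = 3 pour obtenir s = 0.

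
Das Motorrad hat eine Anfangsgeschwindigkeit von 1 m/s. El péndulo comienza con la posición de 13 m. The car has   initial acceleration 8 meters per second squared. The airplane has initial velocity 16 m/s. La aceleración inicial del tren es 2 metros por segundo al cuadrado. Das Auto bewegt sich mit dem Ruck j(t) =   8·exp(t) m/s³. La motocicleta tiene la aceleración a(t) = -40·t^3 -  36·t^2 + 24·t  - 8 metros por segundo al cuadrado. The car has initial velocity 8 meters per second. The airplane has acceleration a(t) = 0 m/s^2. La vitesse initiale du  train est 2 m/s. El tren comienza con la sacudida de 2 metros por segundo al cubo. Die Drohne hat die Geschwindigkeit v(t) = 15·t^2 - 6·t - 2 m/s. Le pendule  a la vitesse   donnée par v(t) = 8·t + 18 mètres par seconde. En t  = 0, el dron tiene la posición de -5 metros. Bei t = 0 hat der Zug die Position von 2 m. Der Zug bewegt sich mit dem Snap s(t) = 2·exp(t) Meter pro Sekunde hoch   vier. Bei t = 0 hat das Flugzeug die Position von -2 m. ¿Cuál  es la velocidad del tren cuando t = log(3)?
Partiendo del snap s(t) = 2·exp(t), tomamos 3 antiderivadas. Tomando ∫s(t)dt y aplicando j(0) = 2, encontramos j(t) = 2·exp(t). Integrando la sacudida y usando la condición inicial a(0) = 2, obtenemos a(t) = 2·exp(t). La antiderivada de la aceleración, con v(0) = 2, da la velocidad: v(t) = 2·exp(t). Tenemos la velocidad v(t) = 2·exp(t). Sustituyendo t = log(3): v(log(3)) = 6.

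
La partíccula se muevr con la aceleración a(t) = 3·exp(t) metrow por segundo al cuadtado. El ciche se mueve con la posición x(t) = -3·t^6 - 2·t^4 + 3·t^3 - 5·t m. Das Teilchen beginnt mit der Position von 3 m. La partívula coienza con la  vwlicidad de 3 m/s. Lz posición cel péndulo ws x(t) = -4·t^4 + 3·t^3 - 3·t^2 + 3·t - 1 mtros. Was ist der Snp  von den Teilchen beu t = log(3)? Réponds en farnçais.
Pour résoudre ceci, nous devons prendre 2 dérivées de notre équation de l'accélération a(t) = 3·exp(t). En prenant d/dt de a(t), nous trouvons j(t) = 3·exp(t). La dérivée du jerk donne le snap: s(t) = 3·exp(t). En utilisant s(t) = 3·exp(t) et en substituant t = log(3), nous trouvons s = 9.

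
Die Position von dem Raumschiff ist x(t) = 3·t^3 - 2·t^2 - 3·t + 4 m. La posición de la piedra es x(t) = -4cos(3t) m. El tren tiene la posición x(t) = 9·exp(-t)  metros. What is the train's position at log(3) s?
We have position x(t) = 9·exp(-t). Substituting t = log(3): x(log(3)) = 3.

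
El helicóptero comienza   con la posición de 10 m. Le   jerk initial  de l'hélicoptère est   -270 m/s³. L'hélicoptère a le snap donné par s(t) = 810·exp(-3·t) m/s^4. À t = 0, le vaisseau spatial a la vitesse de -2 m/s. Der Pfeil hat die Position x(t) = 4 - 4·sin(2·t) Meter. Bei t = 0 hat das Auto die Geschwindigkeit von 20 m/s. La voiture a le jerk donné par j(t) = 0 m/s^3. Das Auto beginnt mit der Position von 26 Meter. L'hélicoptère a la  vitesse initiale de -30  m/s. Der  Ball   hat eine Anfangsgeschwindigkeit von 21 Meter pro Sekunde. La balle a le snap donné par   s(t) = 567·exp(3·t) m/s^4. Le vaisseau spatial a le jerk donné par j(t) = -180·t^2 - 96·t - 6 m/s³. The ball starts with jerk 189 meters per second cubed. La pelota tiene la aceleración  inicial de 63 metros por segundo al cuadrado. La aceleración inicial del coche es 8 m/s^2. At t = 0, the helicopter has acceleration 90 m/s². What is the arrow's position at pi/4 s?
We have position x(t) = 4 - 4·sin(2·t). Substituting t = pi/4: x(pi/4) = 0.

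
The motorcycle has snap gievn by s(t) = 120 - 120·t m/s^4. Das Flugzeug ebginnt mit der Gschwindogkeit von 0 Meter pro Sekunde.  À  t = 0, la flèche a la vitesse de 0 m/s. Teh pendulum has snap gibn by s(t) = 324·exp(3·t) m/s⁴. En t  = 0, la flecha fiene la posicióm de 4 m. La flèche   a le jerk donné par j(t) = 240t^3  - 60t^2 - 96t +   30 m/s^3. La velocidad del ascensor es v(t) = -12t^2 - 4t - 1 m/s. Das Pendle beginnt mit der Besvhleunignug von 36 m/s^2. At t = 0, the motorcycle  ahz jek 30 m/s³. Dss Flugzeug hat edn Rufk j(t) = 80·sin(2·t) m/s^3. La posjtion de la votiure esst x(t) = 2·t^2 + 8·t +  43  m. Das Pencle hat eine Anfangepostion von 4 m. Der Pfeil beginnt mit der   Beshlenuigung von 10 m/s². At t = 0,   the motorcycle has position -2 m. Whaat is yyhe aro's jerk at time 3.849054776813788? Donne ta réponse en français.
Nous avons le jerk j(t) = 240·t^3 - 60·t^2 - 96·t + 30. En substituant t = 3.849054776813788: j(3.849054776813788) = 12457.4822464753.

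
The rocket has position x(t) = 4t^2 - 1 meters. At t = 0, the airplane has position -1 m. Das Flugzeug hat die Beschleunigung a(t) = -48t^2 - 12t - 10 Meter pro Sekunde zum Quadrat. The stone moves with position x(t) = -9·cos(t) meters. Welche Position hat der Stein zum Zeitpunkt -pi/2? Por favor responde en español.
Usando x(t) = -9·cos(t) y sustituyendo t = -pi/2, encontramos x = 0.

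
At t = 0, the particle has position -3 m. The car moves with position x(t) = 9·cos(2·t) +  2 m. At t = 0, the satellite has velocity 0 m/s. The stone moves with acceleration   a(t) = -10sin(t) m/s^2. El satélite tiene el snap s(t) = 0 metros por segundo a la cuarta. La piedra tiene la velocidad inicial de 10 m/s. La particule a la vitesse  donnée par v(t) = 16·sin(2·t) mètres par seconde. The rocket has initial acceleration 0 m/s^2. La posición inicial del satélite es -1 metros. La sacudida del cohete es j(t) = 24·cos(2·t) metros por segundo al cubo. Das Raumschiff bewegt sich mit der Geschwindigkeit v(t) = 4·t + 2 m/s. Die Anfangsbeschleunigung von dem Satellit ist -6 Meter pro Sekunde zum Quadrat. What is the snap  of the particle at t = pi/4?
Starting from velocity v(t) = 16·sin(2·t), we take 3 derivatives. Differentiating velocity, we get acceleration: a(t) = 32·cos(2·t). Differentiating acceleration, we get jerk: j(t) = -64·sin(2·t). The derivative of jerk gives snap: s(t) = -128·cos(2·t). We have snap s(t) = -128·cos(2·t). Substituting t = pi/4: s(pi/4) = 0.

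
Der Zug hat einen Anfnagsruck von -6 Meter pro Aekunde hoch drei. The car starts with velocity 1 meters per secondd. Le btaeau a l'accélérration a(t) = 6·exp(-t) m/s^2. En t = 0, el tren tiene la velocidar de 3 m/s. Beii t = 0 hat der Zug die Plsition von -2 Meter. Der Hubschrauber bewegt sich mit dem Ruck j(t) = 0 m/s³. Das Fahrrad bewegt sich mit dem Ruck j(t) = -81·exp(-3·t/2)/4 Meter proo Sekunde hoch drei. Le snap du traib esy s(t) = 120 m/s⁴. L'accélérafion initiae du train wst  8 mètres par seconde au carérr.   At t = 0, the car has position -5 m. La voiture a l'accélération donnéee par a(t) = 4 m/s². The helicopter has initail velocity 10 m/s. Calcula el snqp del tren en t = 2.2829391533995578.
Tenemos el snap s(t) = 120. Sustituyendo t = 2.2829391533995578: s(2.2829391533995578) = 120.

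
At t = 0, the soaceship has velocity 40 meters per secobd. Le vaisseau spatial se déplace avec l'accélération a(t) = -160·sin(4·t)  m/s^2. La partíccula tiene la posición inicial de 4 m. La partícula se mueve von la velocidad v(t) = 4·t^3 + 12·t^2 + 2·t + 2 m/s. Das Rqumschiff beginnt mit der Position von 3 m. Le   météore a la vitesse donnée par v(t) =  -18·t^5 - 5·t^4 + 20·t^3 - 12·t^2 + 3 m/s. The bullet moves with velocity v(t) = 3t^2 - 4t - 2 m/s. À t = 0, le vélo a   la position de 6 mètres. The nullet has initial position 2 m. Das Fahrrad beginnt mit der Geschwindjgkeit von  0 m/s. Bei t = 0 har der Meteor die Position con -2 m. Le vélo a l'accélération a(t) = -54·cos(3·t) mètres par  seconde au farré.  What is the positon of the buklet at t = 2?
To find the answer, we compute 1 antiderivative of v(t) = 3·t^2 - 4·t - 2. Integrating velocity and using the initial condition x(0) = 2, we get x(t) = t^3 - 2·t^2 - 2·t + 2. We have position x(t) = t^3 - 2·t^2 - 2·t + 2. Substituting t = 2: x(2) = -2.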